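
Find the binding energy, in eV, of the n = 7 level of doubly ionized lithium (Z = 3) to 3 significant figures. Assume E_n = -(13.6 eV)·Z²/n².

2.50 eV

E_n = −13.6 Z²/n² = −122.4/n² eV for Z = 3.
E_7 = −122.4/49 = −2.50 eV, so ionization (to E = 0) requires 2.50 eV.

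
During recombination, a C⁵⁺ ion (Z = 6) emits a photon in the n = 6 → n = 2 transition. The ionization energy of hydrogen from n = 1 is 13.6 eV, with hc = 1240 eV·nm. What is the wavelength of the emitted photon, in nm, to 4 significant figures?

11.40 nm

For Z = 6 the level energies scale as Z², so the effective Rydberg energy is 13.6 × 36 = 489.6 eV.
ΔE = 489.6 × (1/2² − 1/6²) = 489.6 × 0.2222 = 108.8 eV.
λ = hc/ΔE = 1240 / 108.8 = 11.40 nm.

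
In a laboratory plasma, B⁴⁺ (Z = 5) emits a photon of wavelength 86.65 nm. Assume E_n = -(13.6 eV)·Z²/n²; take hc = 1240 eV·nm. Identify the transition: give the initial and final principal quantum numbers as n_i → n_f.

n_i = 7, n_f = 4

The photon energy is ΔE = hc/λ = 1240 / 86.65 = 14.31 eV.
With Z = 5, ΔE = 340.0 × (1/n_f² − 1/n_i²), so 1/n_f² − 1/n_i² = 0.04209.
Trying n_f = 4 gives 1/n_i² = 0.02041, i.e. n_i ≈ 7; this pair matches.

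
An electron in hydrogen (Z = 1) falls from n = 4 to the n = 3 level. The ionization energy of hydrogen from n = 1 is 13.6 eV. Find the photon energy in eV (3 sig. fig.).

0.661 eV

E_4 = −13.60/16 = −0.8500 eV and E_3 = −13.60/9 = −1.511 eV.
The photon energy is |E_4 − E_3| = 0.661 eV.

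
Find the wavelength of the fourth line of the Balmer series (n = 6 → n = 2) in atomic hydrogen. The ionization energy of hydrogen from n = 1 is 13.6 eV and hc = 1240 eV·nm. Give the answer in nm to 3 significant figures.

410 nm

The Balmer series terminates on n_f = 2; the fourth line has n_i = 2+4 = 6.
ΔE = 13.60 × (1/2² − 1/6²) = 3.022 eV.
λ = 1240 / 3.022 = 410 nm.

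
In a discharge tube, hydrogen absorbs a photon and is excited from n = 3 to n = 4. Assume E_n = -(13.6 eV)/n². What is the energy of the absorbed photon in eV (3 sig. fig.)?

0.661 eV

E_4 = −13.60/16 = −0.8500 eV and E_3 = −13.60/9 = −1.511 eV.
The photon energy is |E_4 − E_3| = 0.661 eV.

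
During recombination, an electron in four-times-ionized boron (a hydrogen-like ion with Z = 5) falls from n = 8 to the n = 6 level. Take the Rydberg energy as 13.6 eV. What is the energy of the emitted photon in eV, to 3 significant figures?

4.13 eV

The Bohr energies scale as Z², so for Z = 5: E_n = −340.0/n² eV.
E_8 = −340.0/64 = −5.313 eV and E_6 = −340.0/36 = −9.444 eV.
The photon energy is |E_8 − E_6| = 4.13 eV.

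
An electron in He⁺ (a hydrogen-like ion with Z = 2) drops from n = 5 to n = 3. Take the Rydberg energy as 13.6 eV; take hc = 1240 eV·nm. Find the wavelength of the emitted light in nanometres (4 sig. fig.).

For Z = 2 the level energies scale as Z², so the effective Rydberg energy is 13.6 × 4 = 54.40 eV.
ΔE = 54.40 × (1/3² − 1/5²) = 54.40 × 0.07111 = 3.868 eV.
λ = hc/ΔE = 1240 / 3.868 = 320.5 nm.

320.5 nm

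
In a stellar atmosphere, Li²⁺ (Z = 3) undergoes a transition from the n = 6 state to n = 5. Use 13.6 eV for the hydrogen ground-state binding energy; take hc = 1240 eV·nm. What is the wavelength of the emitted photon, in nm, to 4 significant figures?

828.9 nm

For Z = 3 the level energies scale as Z², so the effective Rydberg energy is 13.6 × 9 = 122.4 eV.
ΔE = 122.4 × (1/5² − 1/6²) = 122.4 × 0.01222 = 1.496 eV.
λ = hc/ΔE = 1240 / 1.496 = 828.9 nm.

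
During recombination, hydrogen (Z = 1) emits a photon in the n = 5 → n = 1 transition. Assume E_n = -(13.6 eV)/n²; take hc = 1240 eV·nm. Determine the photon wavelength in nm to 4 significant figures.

94.98 nm

ΔE = 13.60 × (1/1² − 1/5²) = 13.60 × 0.9600 = 13.06 eV.
λ = hc/ΔE = 1240 / 13.06 = 94.98 nm.
This line belongs to the Lyman series.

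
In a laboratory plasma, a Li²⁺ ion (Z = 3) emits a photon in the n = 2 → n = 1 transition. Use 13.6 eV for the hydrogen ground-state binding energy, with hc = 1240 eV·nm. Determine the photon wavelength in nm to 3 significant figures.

13.5 nm

For Z = 3 the level energies scale as Z², so the effective Rydberg energy is 13.6 × 9 = 122.4 eV.
ΔE = 122.4 × (1/1² − 1/2²) = 122.4 × 0.7500 = 91.80 eV.
λ = hc/ΔE = 1240 / 91.80 = 13.5 nm.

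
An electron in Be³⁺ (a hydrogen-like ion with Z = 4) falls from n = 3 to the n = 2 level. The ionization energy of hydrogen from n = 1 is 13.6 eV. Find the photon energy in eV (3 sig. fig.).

30.2 eV

The Bohr energies scale as Z², so for Z = 4: E_n = −217.6/n² eV.
E_3 = −217.6/9 = −24.18 eV and E_2 = −217.6/4 = −54.40 eV.
The photon energy is |E_3 − E_2| = 30.2 eV.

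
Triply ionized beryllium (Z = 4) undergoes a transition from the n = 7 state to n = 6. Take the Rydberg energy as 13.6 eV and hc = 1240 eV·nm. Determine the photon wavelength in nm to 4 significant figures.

For Z = 4 the level energies scale as Z², so the effective Rydberg energy is 13.6 × 16 = 217.6 eV.
ΔE = 217.6 × (1/6² − 1/7²) = 217.6 × 0.007370 = 1.604 eV.
λ = hc/ΔE = 1240 / 1.604 = 773.2 nm.

773.2 nm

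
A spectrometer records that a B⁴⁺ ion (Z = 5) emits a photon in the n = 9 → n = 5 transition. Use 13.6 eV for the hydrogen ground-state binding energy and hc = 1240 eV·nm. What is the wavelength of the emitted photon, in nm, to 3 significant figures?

For Z = 5 the level energies scale as Z², so the effective Rydberg energy is 13.6 × 25 = 340.0 eV.
ΔE = 340.0 × (1/5² − 1/9²) = 340.0 × 0.02765 = 9.402 eV.
λ = hc/ΔE = 1240 / 9.402 = 132 nm.

132 nm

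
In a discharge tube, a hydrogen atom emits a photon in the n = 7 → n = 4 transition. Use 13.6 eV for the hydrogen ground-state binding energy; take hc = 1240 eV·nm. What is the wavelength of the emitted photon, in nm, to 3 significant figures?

ΔE = 13.60 × (1/4² − 1/7²) = 13.60 × 0.04209 = 0.5724 eV.
λ = hc/ΔE = 1240 / 0.5724 = 2170 nm.

2170 nm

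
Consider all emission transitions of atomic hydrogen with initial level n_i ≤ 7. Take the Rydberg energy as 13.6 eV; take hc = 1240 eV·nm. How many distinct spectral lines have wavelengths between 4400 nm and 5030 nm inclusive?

1

Enumerate all n_i → n_f pairs with 1 ≤ n_f < n_i ≤ 7 and compute λ = 1240 / [13.6·1·(1/n_f² − 1/n_i²)].
Lines falling in [4400, 5030] nm: 7→5 (4654 nm).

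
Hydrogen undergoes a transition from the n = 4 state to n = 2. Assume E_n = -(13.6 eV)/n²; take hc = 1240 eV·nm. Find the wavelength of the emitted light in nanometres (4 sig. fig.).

ΔE = 13.60 × (1/2² − 1/4²) = 13.60 × 0.1875 = 2.550 eV.
λ = hc/ΔE = 1240 / 2.550 = 486.3 nm.
This line belongs to the Balmer series.

486.3 nm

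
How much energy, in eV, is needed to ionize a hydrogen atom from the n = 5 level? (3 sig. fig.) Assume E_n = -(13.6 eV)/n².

E_5 = −13.60/25 = −0.544 eV, so ionization (to E = 0) requires 0.544 eV.

0.544 eV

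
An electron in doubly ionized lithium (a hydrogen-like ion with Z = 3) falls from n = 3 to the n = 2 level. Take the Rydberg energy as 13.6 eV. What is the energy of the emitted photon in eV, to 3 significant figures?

The Bohr energies scale as Z², so for Z = 3: E_n = −122.4/n² eV.
E_3 = −122.4/9 = −13.60 eV and E_2 = −122.4/4 = −30.60 eV.
The photon energy is |E_3 − E_2| = 17.0 eV.

17.0 eV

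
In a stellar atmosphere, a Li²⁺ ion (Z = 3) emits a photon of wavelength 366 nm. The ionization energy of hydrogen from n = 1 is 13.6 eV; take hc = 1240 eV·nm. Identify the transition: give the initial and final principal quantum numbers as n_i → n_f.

The photon energy is ΔE = hc/λ = 1240 / 366 = 3.388 eV.
With Z = 3, ΔE = 122.4 × (1/n_f² − 1/n_i²), so 1/n_f² − 1/n_i² = 0.02768.
Trying n_f = 5 gives 1/n_i² = 0.01232, i.e. n_i ≈ 9; this pair matches.

n_i = 9, n_f = 5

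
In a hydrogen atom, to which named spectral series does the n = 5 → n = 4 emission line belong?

The series is set by the lower level: n_f = 4 is the Brackett series.

Brackett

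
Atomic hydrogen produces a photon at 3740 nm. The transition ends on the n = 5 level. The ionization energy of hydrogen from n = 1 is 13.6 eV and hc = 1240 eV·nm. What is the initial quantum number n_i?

n_i = 8

The photon energy is ΔE = hc/λ = 1240 / 3740 = 0.3316 eV.
With Z = 1, ΔE = 13.60 × (1/n_f² − 1/n_i²), so 1/n_f² − 1/n_i² = 0.02438.
With n_f = 5: 1/n_i² = 1/25 − 0.02438 = 0.01562, so n_i ≈ 8.00.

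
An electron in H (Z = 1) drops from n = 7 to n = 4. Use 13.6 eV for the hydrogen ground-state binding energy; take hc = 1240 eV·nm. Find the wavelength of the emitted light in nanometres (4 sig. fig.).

ΔE = 13.60 × (1/4² − 1/7²) = 13.60 × 0.04209 = 0.5724 eV.
λ = hc/ΔE = 1240 / 0.5724 = 2166 nm.
This line belongs to the Brackett series.

2166 nm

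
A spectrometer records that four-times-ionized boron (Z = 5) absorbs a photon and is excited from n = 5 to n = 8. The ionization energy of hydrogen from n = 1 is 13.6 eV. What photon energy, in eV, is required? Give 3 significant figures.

The Bohr energies scale as Z², so for Z = 5: E_n = −340.0/n² eV.
E_8 = −340.0/64 = −5.313 eV and E_5 = −340.0/25 = −13.60 eV.
The photon energy is |E_8 − E_5| = 8.29 eV.

8.29 eV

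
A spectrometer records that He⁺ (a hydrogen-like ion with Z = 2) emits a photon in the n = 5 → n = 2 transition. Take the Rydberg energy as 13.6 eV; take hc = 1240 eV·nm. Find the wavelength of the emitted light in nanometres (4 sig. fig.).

108.5 nm

For Z = 2 the level energies scale as Z², so the effective Rydberg energy is 13.6 × 4 = 54.40 eV.
ΔE = 54.40 × (1/2² − 1/5²) = 54.40 × 0.2100 = 11.42 eV.
λ = hc/ΔE = 1240 / 11.42 = 108.5 nm.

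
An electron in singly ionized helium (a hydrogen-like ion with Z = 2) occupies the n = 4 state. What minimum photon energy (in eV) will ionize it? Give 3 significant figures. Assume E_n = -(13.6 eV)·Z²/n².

E_n = −13.6 Z²/n² = −54.40/n² eV for Z = 2.
E_4 = −54.40/16 = −3.40 eV, so ionization (to E = 0) requires 3.40 eV.

3.40 eV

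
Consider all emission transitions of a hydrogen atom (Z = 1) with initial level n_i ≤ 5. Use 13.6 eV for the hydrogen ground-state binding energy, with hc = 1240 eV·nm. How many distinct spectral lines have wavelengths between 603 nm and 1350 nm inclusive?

2

Enumerate all n_i → n_f pairs with 1 ≤ n_f < n_i ≤ 5 and compute λ = 1240 / [13.6·1·(1/n_f² − 1/n_i²)].
Lines falling in [603, 1350] nm: 3→2 (656.5 nm), 5→3 (1282 nm).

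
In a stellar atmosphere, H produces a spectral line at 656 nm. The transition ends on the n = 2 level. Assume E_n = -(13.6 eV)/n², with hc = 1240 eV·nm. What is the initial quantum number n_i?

The photon energy is ΔE = hc/λ = 1240 / 656 = 1.890 eV.
With Z = 1, ΔE = 13.60 × (1/n_f² − 1/n_i²), so 1/n_f² − 1/n_i² = 0.1390.
With n_f = 2: 1/n_i² = 1/4 − 0.1390 = 0.1110, so n_i ≈ 3.00.

n_i = 3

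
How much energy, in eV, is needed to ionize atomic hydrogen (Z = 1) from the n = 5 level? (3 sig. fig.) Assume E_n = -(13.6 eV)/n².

0.544 eV

E_5 = −13.60/25 = −0.544 eV, so ionization (to E = 0) requires 0.544 eV.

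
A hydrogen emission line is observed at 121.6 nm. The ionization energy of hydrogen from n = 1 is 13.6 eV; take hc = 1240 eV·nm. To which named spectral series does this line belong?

ΔE = 1240/121.6 = 10.20 eV.
This matches 13.6 × (1/1² − 1/2²), so n_f = 1: the Lyman series.

Lyman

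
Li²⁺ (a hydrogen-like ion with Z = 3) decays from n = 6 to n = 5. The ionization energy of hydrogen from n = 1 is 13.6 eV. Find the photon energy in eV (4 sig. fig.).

1.496 eV

The Bohr energies scale as Z², so for Z = 3: E_n = −122.4/n² eV.
E_6 = −122.4/36 = −3.400 eV and E_5 = −122.4/25 = −4.896 eV.
The photon energy is |E_6 − E_5| = 1.496 eV.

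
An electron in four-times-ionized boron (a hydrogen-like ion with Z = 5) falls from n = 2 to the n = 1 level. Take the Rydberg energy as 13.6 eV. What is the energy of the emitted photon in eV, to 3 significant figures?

255 eV

The Bohr energies scale as Z², so for Z = 5: E_n = −340.0/n² eV.
E_2 = −340.0/4 = −85.00 eV and E_1 = −340.0/1 = −340.0 eV.
The photon energy is |E_2 − E_1| = 255 eV.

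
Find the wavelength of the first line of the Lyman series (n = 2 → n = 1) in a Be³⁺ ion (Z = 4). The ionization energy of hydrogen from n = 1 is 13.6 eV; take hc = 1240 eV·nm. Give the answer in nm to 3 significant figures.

7.60 nm

The Lyman series terminates on n_f = 1; the first line has n_i = 1+1 = 2.
ΔE = 217.6 × (1/1² − 1/2²) = 163.2 eV.
λ = 1240 / 163.2 = 7.60 nm.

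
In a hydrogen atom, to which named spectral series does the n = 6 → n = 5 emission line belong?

The series is set by the lower level: n_f = 5 is the Pfund series.

Pfund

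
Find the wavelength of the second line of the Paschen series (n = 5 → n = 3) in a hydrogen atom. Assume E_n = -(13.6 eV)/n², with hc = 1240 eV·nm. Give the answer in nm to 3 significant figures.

1280 nm

The Paschen series terminates on n_f = 3; the second line has n_i = 3+2 = 5.
ΔE = 13.60 × (1/3² − 1/5²) = 0.9671 eV.
λ = 1240 / 0.9671 = 1280 nm.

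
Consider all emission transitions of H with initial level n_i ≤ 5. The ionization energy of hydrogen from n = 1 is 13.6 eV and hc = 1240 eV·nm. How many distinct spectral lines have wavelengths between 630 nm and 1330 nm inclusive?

2

Enumerate all n_i → n_f pairs with 1 ≤ n_f < n_i ≤ 5 and compute λ = 1240 / [13.6·1·(1/n_f² − 1/n_i²)].
Lines falling in [630, 1330] nm: 3→2 (656.5 nm), 5→3 (1282 nm).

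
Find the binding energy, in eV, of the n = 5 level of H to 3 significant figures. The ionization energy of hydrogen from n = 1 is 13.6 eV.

E_5 = −13.60/25 = −0.544 eV, so ionization (to E = 0) requires 0.544 eV.

0.544 eV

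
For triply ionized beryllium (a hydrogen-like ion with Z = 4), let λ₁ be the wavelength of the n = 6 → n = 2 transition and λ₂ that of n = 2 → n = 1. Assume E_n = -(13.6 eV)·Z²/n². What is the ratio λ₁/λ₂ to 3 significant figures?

λ ∝ 1/ΔE ∝ 1/(1/n_f² − 1/n_i²), and the Z² and hc factors cancel in the ratio.
λ₁/λ₂ = (1/1² − 1/2²)/(1/2² − 1/6²) = 0.7500/0.2222 = 3.38.

3.38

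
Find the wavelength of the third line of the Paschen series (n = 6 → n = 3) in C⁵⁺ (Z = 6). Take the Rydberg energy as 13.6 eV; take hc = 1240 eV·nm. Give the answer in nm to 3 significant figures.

30.4 nm

The Paschen series terminates on n_f = 3; the third line has n_i = 3+3 = 6.
ΔE = 489.6 × (1/3² − 1/6²) = 40.80 eV.
λ = 1240 / 40.80 = 30.4 nm.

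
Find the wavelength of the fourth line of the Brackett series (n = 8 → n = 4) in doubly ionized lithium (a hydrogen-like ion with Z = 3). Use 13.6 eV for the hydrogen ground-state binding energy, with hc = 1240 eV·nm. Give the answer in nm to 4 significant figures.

The Brackett series terminates on n_f = 4; the fourth line has n_i = 4+4 = 8.
ΔE = 122.4 × (1/4² − 1/8²) = 5.738 eV.
λ = 1240 / 5.738 = 216.1 nm.

216.1 nm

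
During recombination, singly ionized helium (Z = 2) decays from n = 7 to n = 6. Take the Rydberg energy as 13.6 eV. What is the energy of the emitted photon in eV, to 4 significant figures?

The Bohr energies scale as Z², so for Z = 2: E_n = −54.40/n² eV.
E_7 = −54.40/49 = −1.110 eV and E_6 = −54.40/36 = −1.511 eV.
The photon energy is |E_7 − E_6| = 0.4009 eV.

0.4009 eV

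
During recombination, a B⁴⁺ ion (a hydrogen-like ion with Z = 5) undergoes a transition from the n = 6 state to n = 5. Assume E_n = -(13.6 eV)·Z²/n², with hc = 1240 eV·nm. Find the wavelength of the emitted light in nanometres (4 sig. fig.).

For Z = 5 the level energies scale as Z², so the effective Rydberg energy is 13.6 × 25 = 340.0 eV.
ΔE = 340.0 × (1/5² − 1/6²) = 340.0 × 0.01222 = 4.156 eV.
λ = hc/ΔE = 1240 / 4.156 = 298.4 nm.

298.4 nm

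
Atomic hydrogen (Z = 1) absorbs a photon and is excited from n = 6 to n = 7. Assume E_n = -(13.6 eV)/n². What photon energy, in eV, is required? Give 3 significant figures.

E_7 = −13.60/49 = −0.2776 eV and E_6 = −13.60/36 = −0.3778 eV.
The photon energy is |E_7 − E_6| = 0.100 eV.

0.100 eV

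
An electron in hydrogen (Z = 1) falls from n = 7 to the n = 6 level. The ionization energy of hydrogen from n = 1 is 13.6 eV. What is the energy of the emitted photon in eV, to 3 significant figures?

0.100 eV

E_7 = −13.60/49 = −0.2776 eV and E_6 = −13.60/36 = −0.3778 eV.
The photon energy is |E_7 − E_6| = 0.100 eV.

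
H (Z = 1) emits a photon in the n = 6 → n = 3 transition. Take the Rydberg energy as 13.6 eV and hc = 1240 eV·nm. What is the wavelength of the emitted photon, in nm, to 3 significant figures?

ΔE = 13.60 × (1/3² − 1/6²) = 13.60 × 0.08333 = 1.133 eV.
λ = hc/ΔE = 1240 / 1.133 = 1090 nm.
This line belongs to the Paschen series.

1090 nm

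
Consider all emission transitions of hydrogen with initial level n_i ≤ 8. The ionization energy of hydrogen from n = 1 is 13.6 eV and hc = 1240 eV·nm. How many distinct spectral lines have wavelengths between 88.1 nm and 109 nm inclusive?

6

Enumerate all n_i → n_f pairs with 1 ≤ n_f < n_i ≤ 8 and compute λ = 1240 / [13.6·1·(1/n_f² − 1/n_i²)].
Lines falling in [88.1, 109] nm: 8→1 (92.62 nm), 7→1 (93.08 nm), 6→1 (93.78 nm), 5→1 (94.98 nm), 4→1 (97.25 nm), 3→1 (102.6 nm).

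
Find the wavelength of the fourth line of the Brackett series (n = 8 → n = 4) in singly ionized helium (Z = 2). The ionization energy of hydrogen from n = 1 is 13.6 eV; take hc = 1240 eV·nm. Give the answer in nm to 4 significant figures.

486.3 nm

The Brackett series terminates on n_f = 4; the fourth line has n_i = 4+4 = 8.
ΔE = 54.40 × (1/4² − 1/8²) = 2.550 eV.
λ = 1240 / 2.550 = 486.3 nm.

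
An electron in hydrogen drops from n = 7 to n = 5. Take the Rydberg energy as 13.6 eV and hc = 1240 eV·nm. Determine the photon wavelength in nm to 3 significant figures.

ΔE = 13.60 × (1/5² − 1/7²) = 13.60 × 0.01959 = 0.2664 eV.
λ = hc/ΔE = 1240 / 0.2664 = 4650 nm.
This line belongs to the Pfund series.

4650 nm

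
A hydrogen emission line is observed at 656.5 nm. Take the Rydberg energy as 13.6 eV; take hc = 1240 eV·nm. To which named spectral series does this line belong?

ΔE = 1240/656.5 = 1.889 eV.
This matches 13.6 × (1/2² − 1/3²), so n_f = 2: the Balmer series.

Balmer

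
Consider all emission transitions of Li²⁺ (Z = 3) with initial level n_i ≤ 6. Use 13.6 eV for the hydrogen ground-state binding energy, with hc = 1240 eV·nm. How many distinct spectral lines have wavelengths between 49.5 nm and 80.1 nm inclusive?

Enumerate all n_i → n_f pairs with 1 ≤ n_f < n_i ≤ 6 and compute λ = 1240 / [13.6·9·(1/n_f² − 1/n_i²)].
Lines falling in [49.5, 80.1] nm: 4→2 (54.03 nm), 3→2 (72.94 nm).

2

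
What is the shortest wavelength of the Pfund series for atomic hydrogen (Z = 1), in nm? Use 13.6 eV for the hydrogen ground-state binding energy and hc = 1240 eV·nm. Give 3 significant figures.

The Pfund series has lower level n_f = 5; the series limit corresponds to n_i → ∞.
ΔE_max = 13.6 × 1 / 5² = 0.5440 eV.
λ_min = 1240 / 0.5440 = 2280 nm.

2280 nm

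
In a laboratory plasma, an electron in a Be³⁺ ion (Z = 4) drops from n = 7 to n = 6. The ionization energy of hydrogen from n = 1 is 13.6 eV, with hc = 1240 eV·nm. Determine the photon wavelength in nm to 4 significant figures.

773.2 nm

For Z = 4 the level energies scale as Z², so the effective Rydberg energy is 13.6 × 16 = 217.6 eV.
ΔE = 217.6 × (1/6² − 1/7²) = 217.6 × 0.007370 = 1.604 eV.
λ = hc/ΔE = 1240 / 1.604 = 773.2 nm.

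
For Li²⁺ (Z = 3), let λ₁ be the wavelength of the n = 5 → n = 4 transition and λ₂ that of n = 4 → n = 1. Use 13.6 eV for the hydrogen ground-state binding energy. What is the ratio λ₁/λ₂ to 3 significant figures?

λ ∝ 1/ΔE ∝ 1/(1/n_f² − 1/n_i²), and the Z² and hc factors cancel in the ratio.
λ₁/λ₂ = (1/1² − 1/4²)/(1/4² − 1/5²) = 0.9375/0.02250 = 41.7.

41.7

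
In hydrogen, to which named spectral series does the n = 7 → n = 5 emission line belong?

Pfund

The series is set by the lower level: n_f = 5 is the Pfund series.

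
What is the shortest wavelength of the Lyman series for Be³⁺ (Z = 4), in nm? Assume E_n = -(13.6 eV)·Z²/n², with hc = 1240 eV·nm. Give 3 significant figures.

The Lyman series has lower level n_f = 1; the series limit corresponds to n_i → ∞.
ΔE_max = 13.6 × 16 / 1² = 217.6 eV.
λ_min = 1240 / 217.6 = 5.70 nm.

5.70 nm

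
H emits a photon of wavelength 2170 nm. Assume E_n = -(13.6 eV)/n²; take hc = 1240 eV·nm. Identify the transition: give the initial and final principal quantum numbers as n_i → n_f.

The photon energy is ΔE = hc/λ = 1240 / 2170 = 0.5714 eV.
With Z = 1, ΔE = 13.60 × (1/n_f² − 1/n_i²), so 1/n_f² − 1/n_i² = 0.04202.
Trying n_f = 4 gives 1/n_i² = 0.02048, i.e. n_i ≈ 7; this pair matches.

n_i = 7, n_f = 4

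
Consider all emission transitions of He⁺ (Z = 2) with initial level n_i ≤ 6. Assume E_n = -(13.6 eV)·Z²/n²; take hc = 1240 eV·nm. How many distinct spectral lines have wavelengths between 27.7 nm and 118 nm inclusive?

3

Enumerate all n_i → n_f pairs with 1 ≤ n_f < n_i ≤ 6 and compute λ = 1240 / [13.6·4·(1/n_f² − 1/n_i²)].
Lines falling in [27.7, 118] nm: 2→1 (30.39 nm), 6→2 (102.6 nm), 5→2 (108.5 nm).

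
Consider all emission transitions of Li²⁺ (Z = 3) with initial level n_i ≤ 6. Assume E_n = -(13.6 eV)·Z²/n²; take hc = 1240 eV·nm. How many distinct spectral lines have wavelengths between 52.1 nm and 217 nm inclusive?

5

Enumerate all n_i → n_f pairs with 1 ≤ n_f < n_i ≤ 6 and compute λ = 1240 / [13.6·9·(1/n_f² − 1/n_i²)].
Lines falling in [52.1, 217] nm: 4→2 (54.03 nm), 3→2 (72.94 nm), 6→3 (121.6 nm), 5→3 (142.5 nm), 4→3 (208.4 nm).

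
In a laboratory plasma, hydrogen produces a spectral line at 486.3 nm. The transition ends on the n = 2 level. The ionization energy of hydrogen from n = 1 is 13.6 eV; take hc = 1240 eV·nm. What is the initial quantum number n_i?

n_i = 4

The photon energy is ΔE = hc/λ = 1240 / 486.3 = 2.550 eV.
With Z = 1, ΔE = 13.60 × (1/n_f² − 1/n_i²), so 1/n_f² − 1/n_i² = 0.1875.
With n_f = 2: 1/n_i² = 1/4 − 0.1875 = 0.06251, so n_i ≈ 4.00.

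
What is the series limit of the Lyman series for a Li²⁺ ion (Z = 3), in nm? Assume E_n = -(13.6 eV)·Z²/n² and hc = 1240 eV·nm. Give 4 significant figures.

The Lyman series has lower level n_f = 1; the series limit corresponds to n_i → ∞.
ΔE_max = 13.6 × 9 / 1² = 122.4 eV.
λ_min = 1240 / 122.4 = 10.13 nm.

10.13 nm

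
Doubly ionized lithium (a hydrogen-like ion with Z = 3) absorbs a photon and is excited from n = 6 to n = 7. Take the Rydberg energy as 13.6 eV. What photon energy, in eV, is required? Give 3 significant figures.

The Bohr energies scale as Z², so for Z = 3: E_n = −122.4/n² eV.
E_7 = −122.4/49 = −2.498 eV and E_6 = −122.4/36 = −3.400 eV.
The photon energy is |E_7 − E_6| = 0.902 eV.

0.902 eV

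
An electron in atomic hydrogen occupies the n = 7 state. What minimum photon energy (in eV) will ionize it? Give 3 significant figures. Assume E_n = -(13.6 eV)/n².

E_7 = −13.60/49 = −0.278 eV, so ionization (to E = 0) requires 0.278 eV.

0.278 eV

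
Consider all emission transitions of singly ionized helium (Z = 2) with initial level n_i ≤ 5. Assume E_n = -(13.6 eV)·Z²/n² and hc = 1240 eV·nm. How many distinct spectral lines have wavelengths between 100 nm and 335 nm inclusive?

Enumerate all n_i → n_f pairs with 1 ≤ n_f < n_i ≤ 5 and compute λ = 1240 / [13.6·4·(1/n_f² − 1/n_i²)].
Lines falling in [100, 335] nm: 5→2 (108.5 nm), 4→2 (121.6 nm), 3→2 (164.1 nm), 5→3 (320.5 nm).

4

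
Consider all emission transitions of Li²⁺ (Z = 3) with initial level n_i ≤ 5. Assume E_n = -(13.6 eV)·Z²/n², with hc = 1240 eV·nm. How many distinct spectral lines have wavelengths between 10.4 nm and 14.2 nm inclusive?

Enumerate all n_i → n_f pairs with 1 ≤ n_f < n_i ≤ 5 and compute λ = 1240 / [13.6·9·(1/n_f² − 1/n_i²)].
Lines falling in [10.4, 14.2] nm: 5→1 (10.55 nm), 4→1 (10.81 nm), 3→1 (11.40 nm), 2→1 (13.51 nm).

4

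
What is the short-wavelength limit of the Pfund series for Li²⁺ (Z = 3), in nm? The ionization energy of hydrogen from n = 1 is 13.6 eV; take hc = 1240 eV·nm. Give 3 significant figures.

The Pfund series has lower level n_f = 5; the series limit corresponds to n_i → ∞.
ΔE_max = 13.6 × 9 / 5² = 4.896 eV.
λ_min = 1240 / 4.896 = 253 nm.

253 nm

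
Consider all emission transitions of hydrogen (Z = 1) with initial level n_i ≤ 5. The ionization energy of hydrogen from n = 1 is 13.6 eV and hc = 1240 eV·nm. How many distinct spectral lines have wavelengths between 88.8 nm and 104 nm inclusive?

Enumerate all n_i → n_f pairs with 1 ≤ n_f < n_i ≤ 5 and compute λ = 1240 / [13.6·1·(1/n_f² − 1/n_i²)].
Lines falling in [88.8, 104] nm: 5→1 (94.98 nm), 4→1 (97.25 nm), 3→1 (102.6 nm).

3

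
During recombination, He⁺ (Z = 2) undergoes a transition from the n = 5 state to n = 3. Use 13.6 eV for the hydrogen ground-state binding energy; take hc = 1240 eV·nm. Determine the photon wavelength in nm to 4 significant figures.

320.5 nm

For Z = 2 the level energies scale as Z², so the effective Rydberg energy is 13.6 × 4 = 54.40 eV.
ΔE = 54.40 × (1/3² − 1/5²) = 54.40 × 0.07111 = 3.868 eV.
λ = hc/ΔE = 1240 / 3.868 = 320.5 nm.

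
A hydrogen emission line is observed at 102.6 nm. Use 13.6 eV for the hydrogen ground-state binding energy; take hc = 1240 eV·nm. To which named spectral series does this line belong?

Lyman

ΔE = 1240/102.6 = 12.09 eV.
This matches 13.6 × (1/1² − 1/3²), so n_f = 1: the Lyman series.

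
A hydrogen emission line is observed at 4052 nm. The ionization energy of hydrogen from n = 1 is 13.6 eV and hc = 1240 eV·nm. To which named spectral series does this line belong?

ΔE = 1240/4052 = 0.3060 eV.
This matches 13.6 × (1/4² − 1/5²), so n_f = 4: the Brackett series.

Brackett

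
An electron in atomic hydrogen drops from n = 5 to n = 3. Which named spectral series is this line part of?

Paschen

The series is set by the lower level: n_f = 3 is the Paschen series.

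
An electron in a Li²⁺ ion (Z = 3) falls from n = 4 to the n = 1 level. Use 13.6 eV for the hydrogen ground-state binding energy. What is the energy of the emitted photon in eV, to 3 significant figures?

The Bohr energies scale as Z², so for Z = 3: E_n = −122.4/n² eV.
E_4 = −122.4/16 = −7.650 eV and E_1 = −122.4/1 = −122.4 eV.
The photon energy is |E_4 − E_1| = 115 eV.

115 eV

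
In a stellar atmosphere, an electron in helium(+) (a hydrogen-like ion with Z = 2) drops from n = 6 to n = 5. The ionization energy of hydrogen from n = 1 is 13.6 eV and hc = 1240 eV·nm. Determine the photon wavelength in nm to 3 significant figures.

1860 nm

For Z = 2 the level energies scale as Z², so the effective Rydberg energy is 13.6 × 4 = 54.40 eV.
ΔE = 54.40 × (1/5² − 1/6²) = 54.40 × 0.01222 = 0.6649 eV.
λ = hc/ΔE = 1240 / 0.6649 = 1860 nm.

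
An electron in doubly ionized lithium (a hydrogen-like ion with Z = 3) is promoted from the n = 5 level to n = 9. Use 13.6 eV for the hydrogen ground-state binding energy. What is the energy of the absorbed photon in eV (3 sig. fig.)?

The Bohr energies scale as Z², so for Z = 3: E_n = −122.4/n² eV.
E_9 = −122.4/81 = −1.511 eV and E_5 = −122.4/25 = −4.896 eV.
The photon energy is |E_9 − E_5| = 3.38 eV.

3.38 eV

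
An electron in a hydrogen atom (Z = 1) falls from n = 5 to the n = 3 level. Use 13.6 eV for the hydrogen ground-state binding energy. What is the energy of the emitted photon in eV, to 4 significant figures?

E_5 = −13.60/25 = −0.5440 eV and E_3 = −13.60/9 = −1.511 eV.
The photon energy is |E_5 − E_3| = 0.9671 eV.

0.9671 eV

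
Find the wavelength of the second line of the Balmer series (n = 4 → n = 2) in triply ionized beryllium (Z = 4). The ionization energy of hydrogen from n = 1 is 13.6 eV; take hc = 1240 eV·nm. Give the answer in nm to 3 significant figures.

The Balmer series terminates on n_f = 2; the second line has n_i = 2+2 = 4.
ΔE = 217.6 × (1/2² − 1/4²) = 40.80 eV.
λ = 1240 / 40.80 = 30.4 nm.

30.4 nm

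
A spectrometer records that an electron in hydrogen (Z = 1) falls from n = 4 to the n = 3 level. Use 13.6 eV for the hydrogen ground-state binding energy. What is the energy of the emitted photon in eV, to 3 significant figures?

0.661 eV

E_4 = −13.60/16 = −0.8500 eV and E_3 = −13.60/9 = −1.511 eV.
The photon energy is |E_4 − E_3| = 0.661 eV.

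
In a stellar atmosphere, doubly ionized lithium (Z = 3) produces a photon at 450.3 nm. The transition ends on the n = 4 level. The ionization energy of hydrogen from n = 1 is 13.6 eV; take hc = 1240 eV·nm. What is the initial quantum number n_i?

n_i = 5

The photon energy is ΔE = hc/λ = 1240 / 450.3 = 2.754 eV.
With Z = 3, ΔE = 122.4 × (1/n_f² − 1/n_i²), so 1/n_f² − 1/n_i² = 0.02250.
With n_f = 4: 1/n_i² = 1/16 − 0.02250 = 0.04000, so n_i ≈ 5.00.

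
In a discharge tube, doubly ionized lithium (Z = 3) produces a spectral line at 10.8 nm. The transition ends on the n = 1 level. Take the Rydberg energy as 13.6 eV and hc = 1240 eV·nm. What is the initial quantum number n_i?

n_i = 4

The photon energy is ΔE = hc/λ = 1240 / 10.8 = 114.8 eV.
With Z = 3, ΔE = 122.4 × (1/n_f² − 1/n_i²), so 1/n_f² − 1/n_i² = 0.9380.
With n_f = 1: 1/n_i² = 1/1 − 0.9380 = 0.06197, so n_i ≈ 4.02.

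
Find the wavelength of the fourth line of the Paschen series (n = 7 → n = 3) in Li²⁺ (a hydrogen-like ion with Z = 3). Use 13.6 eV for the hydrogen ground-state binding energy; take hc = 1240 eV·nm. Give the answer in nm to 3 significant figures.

112 nm

The Paschen series terminates on n_f = 3; the fourth line has n_i = 3+4 = 7.
ΔE = 122.4 × (1/3² − 1/7²) = 11.10 eV.
λ = 1240 / 11.10 = 112 nm.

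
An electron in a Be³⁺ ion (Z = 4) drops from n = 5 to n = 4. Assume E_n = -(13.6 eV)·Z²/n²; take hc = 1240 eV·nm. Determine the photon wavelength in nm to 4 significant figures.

For Z = 4 the level energies scale as Z², so the effective Rydberg energy is 13.6 × 16 = 217.6 eV.
ΔE = 217.6 × (1/4² − 1/5²) = 217.6 × 0.02250 = 4.896 eV.
λ = hc/ΔE = 1240 / 4.896 = 253.3 nm.

253.3 nm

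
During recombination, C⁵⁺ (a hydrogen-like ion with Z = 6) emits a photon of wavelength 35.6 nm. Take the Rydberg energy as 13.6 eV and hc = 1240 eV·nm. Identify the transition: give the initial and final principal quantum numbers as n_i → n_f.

n_i = 5, n_f = 3

The photon energy is ΔE = hc/λ = 1240 / 35.6 = 34.83 eV.
With Z = 6, ΔE = 489.6 × (1/n_f² − 1/n_i²), so 1/n_f² − 1/n_i² = 0.07114.
Trying n_f = 3 gives 1/n_i² = 0.03997, i.e. n_i ≈ 5; this pair matches.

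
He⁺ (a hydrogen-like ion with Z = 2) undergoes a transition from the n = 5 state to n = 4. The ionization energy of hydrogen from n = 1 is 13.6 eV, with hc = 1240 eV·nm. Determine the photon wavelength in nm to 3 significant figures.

1010 nm

For Z = 2 the level energies scale as Z², so the effective Rydberg energy is 13.6 × 4 = 54.40 eV.
ΔE = 54.40 × (1/4² − 1/5²) = 54.40 × 0.02250 = 1.224 eV.
λ = hc/ΔE = 1240 / 1.224 = 1010 nm.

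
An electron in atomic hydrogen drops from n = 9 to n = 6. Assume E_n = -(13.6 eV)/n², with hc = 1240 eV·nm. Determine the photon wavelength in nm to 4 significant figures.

ΔE = 13.60 × (1/6² − 1/9²) = 13.60 × 0.01543 = 0.2099 eV.
λ = hc/ΔE = 1240 / 0.2099 = 5908 nm.

5908 nm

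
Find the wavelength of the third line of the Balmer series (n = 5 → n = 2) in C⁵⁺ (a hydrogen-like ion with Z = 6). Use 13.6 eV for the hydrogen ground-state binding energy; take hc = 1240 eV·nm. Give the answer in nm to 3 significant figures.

The Balmer series terminates on n_f = 2; the third line has n_i = 2+3 = 5.
ΔE = 489.6 × (1/2² − 1/5²) = 102.8 eV.
λ = 1240 / 102.8 = 12.1 nm.

12.1 nm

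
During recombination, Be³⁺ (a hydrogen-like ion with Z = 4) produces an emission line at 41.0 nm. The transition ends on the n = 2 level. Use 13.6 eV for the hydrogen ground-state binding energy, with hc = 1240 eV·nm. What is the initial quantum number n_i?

n_i = 3

The photon energy is ΔE = hc/λ = 1240 / 41.0 = 30.24 eV.
With Z = 4, ΔE = 217.6 × (1/n_f² − 1/n_i²), so 1/n_f² − 1/n_i² = 0.1390.
With n_f = 2: 1/n_i² = 1/4 − 0.1390 = 0.1110, so n_i ≈ 3.00.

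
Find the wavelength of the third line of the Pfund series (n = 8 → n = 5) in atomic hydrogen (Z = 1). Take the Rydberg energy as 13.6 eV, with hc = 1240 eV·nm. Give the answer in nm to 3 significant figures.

3740 nm

The Pfund series terminates on n_f = 5; the third line has n_i = 5+3 = 8.
ΔE = 13.60 × (1/5² − 1/8²) = 0.3315 eV.
λ = 1240 / 0.3315 = 3740 nm.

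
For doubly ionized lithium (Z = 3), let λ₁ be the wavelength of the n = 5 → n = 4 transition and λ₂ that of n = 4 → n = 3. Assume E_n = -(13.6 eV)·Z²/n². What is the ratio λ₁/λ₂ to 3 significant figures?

2.16

λ ∝ 1/ΔE ∝ 1/(1/n_f² − 1/n_i²), and the Z² and hc factors cancel in the ratio.
λ₁/λ₂ = (1/3² − 1/4²)/(1/4² − 1/5²) = 0.04861/0.02250 = 2.16.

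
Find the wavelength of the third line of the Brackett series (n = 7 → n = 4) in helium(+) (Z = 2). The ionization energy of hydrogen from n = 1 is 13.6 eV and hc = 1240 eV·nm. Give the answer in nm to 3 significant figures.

The Brackett series terminates on n_f = 4; the third line has n_i = 4+3 = 7.
ΔE = 54.40 × (1/4² − 1/7²) = 2.290 eV.
λ = 1240 / 2.290 = 542 nm.

542 nm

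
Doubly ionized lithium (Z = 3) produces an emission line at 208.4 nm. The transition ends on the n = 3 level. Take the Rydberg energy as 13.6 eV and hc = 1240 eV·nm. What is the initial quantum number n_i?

n_i = 4

The photon energy is ΔE = hc/λ = 1240 / 208.4 = 5.950 eV.
With Z = 3, ΔE = 122.4 × (1/n_f² − 1/n_i²), so 1/n_f² − 1/n_i² = 0.04861.
With n_f = 3: 1/n_i² = 1/9 − 0.04861 = 0.06250, so n_i ≈ 4.00.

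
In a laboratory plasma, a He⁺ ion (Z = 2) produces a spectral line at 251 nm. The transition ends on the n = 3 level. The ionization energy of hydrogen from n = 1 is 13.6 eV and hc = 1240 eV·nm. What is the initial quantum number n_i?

n_i = 7

The photon energy is ΔE = hc/λ = 1240 / 251 = 4.940 eV.
With Z = 2, ΔE = 54.40 × (1/n_f² − 1/n_i²), so 1/n_f² − 1/n_i² = 0.09081.
With n_f = 3: 1/n_i² = 1/9 − 0.09081 = 0.02030, so n_i ≈ 7.02.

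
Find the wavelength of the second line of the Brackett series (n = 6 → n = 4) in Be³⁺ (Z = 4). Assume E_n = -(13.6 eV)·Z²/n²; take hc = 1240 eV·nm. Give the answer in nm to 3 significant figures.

The Brackett series terminates on n_f = 4; the second line has n_i = 4+2 = 6.
ΔE = 217.6 × (1/4² − 1/6²) = 7.556 eV.
λ = 1240 / 7.556 = 164 nm.

164 nm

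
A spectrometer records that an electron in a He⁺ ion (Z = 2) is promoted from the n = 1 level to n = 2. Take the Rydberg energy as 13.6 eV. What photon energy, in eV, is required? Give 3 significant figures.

The Bohr energies scale as Z², so for Z = 2: E_n = −54.40/n² eV.
E_2 = −54.40/4 = −13.60 eV and E_1 = −54.40/1 = −54.40 eV.
The photon energy is |E_2 − E_1| = 40.8 eV.

40.8 eV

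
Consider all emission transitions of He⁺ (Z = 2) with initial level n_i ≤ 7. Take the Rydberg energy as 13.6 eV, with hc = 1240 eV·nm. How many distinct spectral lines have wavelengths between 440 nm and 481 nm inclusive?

1

Enumerate all n_i → n_f pairs with 1 ≤ n_f < n_i ≤ 7 and compute λ = 1240 / [13.6·4·(1/n_f² − 1/n_i²)].
Lines falling in [440, 481] nm: 4→3 (468.9 nm).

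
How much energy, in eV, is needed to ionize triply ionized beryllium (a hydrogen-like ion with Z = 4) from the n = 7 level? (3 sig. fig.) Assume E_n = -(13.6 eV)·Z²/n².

4.44 eV

E_n = −13.6 Z²/n² = −217.6/n² eV for Z = 4.
E_7 = −217.6/49 = −4.44 eV, so ionization (to E = 0) requires 4.44 eV.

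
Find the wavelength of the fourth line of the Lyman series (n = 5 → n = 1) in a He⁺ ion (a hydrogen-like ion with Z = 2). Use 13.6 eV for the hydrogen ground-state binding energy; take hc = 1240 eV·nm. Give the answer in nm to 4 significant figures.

23.74 nm

The Lyman series terminates on n_f = 1; the fourth line has n_i = 1+4 = 5.
ΔE = 54.40 × (1/1² − 1/5²) = 52.22 eV.
λ = 1240 / 52.22 = 23.74 nm.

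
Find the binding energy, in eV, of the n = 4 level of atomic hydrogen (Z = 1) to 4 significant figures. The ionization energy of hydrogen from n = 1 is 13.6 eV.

0.8500 eV

E_4 = −13.60/16 = −0.8500 eV, so ionization (to E = 0) requires 0.8500 eV.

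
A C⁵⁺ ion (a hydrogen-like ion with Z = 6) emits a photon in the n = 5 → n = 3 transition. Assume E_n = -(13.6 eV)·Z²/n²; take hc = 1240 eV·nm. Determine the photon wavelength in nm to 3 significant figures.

For Z = 6 the level energies scale as Z², so the effective Rydberg energy is 13.6 × 36 = 489.6 eV.
ΔE = 489.6 × (1/3² − 1/5²) = 489.6 × 0.07111 = 34.82 eV.
λ = hc/ΔE = 1240 / 34.82 = 35.6 nm.

35.6 nm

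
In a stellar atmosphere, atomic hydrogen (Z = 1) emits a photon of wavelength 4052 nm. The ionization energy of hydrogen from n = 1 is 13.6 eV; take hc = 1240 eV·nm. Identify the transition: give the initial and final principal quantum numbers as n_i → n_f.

The photon energy is ΔE = hc/λ = 1240 / 4052 = 0.3060 eV.
With Z = 1, ΔE = 13.60 × (1/n_f² − 1/n_i²), so 1/n_f² − 1/n_i² = 0.02250.
Trying n_f = 4 gives 1/n_i² = 0.04000, i.e. n_i ≈ 5; this pair matches.

n_i = 5, n_f = 4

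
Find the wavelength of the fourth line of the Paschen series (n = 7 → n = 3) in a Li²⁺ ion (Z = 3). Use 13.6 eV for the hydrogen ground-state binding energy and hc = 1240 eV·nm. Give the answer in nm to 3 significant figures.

112 nm

The Paschen series terminates on n_f = 3; the fourth line has n_i = 3+4 = 7.
ΔE = 122.4 × (1/3² − 1/7²) = 11.10 eV.
λ = 1240 / 11.10 = 112 nm.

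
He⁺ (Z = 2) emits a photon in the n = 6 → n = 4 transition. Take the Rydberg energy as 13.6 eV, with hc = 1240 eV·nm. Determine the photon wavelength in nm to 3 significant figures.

656 nm

For Z = 2 the level energies scale as Z², so the effective Rydberg energy is 13.6 × 4 = 54.40 eV.
ΔE = 54.40 × (1/4² − 1/6²) = 54.40 × 0.03472 = 1.889 eV.
λ = hc/ΔE = 1240 / 1.889 = 656 nm.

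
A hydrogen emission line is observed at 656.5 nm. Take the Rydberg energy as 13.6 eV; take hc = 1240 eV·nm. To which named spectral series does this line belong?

ΔE = 1240/656.5 = 1.889 eV.
This matches 13.6 × (1/2² − 1/3²), so n_f = 2: the Balmer series.

Balmer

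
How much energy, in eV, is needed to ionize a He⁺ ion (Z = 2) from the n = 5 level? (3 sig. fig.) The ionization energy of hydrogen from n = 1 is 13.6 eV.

2.18 eV

E_n = −13.6 Z²/n² = −54.40/n² eV for Z = 2.
E_5 = −54.40/25 = −2.18 eV, so ionization (to E = 0) requires 2.18 eV.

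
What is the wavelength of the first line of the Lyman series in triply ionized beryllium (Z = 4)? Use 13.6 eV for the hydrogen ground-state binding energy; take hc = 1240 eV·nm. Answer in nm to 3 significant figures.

7.60 nm

The Lyman series terminates on n_f = 1; the first line has n_i = 1+1 = 2.
ΔE = 217.6 × (1/1² − 1/2²) = 163.2 eV.
λ = 1240 / 163.2 = 7.60 nm.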